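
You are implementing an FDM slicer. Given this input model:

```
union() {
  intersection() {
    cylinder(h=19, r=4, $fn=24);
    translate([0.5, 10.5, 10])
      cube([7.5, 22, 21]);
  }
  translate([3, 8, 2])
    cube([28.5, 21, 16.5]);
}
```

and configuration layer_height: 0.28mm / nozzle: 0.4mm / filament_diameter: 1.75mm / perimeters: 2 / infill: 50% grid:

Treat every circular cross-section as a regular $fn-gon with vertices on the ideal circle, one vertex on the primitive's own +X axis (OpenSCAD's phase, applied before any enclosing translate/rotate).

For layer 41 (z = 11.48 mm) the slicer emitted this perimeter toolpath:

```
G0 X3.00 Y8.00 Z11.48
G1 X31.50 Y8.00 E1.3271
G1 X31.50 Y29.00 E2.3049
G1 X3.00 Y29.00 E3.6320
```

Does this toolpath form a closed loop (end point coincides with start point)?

Start point (G0): (3.00, 8.00). End point (last G1): the path does not return to the start — open.

no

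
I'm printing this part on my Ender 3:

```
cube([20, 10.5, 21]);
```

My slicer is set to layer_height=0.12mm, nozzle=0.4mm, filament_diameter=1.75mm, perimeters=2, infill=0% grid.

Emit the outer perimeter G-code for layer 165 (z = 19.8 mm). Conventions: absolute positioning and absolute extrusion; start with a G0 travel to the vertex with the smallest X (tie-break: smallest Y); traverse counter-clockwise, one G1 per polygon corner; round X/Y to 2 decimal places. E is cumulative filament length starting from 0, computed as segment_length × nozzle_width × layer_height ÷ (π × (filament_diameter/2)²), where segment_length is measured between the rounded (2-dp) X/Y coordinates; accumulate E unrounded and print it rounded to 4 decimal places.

G0 X0.00 Y0.00 Z19.80
G1 X20.00 Y0.00 E0.3991
G1 X20.00 Y10.50 E0.6087
G1 X0.00 Y10.50 E1.0078
G1 X0.00 Y0.00 E1.2173

At z = 19.8 mm: the cube (footprint 20×10.5) is included at this height. The outline is a single polygon with 4 vertices. Extrusion per mm of travel: 0.4 × 0.12 / (π × 0.875²) = 0.019956. Accumulating E over each segment gives final E = 1.2173.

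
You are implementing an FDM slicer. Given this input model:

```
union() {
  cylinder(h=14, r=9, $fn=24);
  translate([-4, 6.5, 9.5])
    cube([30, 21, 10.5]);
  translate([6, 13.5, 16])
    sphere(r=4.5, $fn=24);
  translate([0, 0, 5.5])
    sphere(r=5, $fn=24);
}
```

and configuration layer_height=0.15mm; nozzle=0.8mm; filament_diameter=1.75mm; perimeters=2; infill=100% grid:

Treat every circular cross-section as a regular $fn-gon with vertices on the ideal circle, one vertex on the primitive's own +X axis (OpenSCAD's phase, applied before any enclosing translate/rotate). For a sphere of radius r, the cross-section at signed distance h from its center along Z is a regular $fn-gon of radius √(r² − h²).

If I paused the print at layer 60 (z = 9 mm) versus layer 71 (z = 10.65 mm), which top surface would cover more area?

Layer 60 (z = 9): the r=9 cylinder contributes a regular 24-gon of circumradius 9 (area = (24/2)·9.000²·sin(360°/24) = 251.57 mm²); the cube at (-4, 6.5) does not reach this height (z outside [9.5, 20]); the sphere at (6, 13.5) is absent (|z−center|=7.000 > r=4.5); the sphere: section is a regular 24-gon, circumradius = √(r²−h²) = √(5²−3.5²) = 3.571 (area = (24/2)·3.571²·sin(360°/24) = 39.60 mm²); Combining (union): the r=5 sphere lies entirely inside the r=9 cylinder, so the union is just the r=9 cylinder — area = 251.57 mm². So its area = 251.57 mm². Layer 71 (z = 10.65): the r=9 cylinder gives a regular 24-gon of circumradius 9 (constant along its height) (area = (24/2)·9.000²·sin(360°/24) = 251.57 mm²); the cube at (-4, 6.5) is present — its section is the full 30×21 rectangle (area 630.00 mm²); the sphere at (6, 13.5) does not reach this height (|z−center|=5.350 > r=4.5); the sphere does not reach this height (|z−center|=5.150 > r=5); Combining (union): the regions partially overlap — summed areas 881.57 mm² minus the doubly-counted overlap 18.90 mm² gives 862.68 mm² — area = 862.68 mm². So its area = 862.68 mm². Layer 71 is larger (862.68 vs 251.57 mm²).

layer 71 (z = 10.65 mm)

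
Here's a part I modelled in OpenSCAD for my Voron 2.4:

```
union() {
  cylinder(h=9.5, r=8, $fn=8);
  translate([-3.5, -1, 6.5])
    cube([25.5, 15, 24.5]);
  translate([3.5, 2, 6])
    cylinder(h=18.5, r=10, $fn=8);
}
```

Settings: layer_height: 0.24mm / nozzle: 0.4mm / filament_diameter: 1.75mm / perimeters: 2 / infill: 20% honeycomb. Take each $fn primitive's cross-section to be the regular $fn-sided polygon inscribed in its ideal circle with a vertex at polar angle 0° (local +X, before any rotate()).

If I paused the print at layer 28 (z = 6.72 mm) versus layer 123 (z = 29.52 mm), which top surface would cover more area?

layer 28 (z = 6.72 mm)

Layer 28 (z = 6.72): the r=8 cylinder gives a regular 8-gon of circumradius 8 (constant along its height) (area = (8/2)·8.000²·sin(360°/8) = 181.02 mm²); the cube at (-3.5, -1) (footprint 25.5×15) is included at this height (area 382.50 mm²); the r=10 cylinder at (3.5, 2) contributes a regular 8-gon of circumradius 10 (area = (8/2)·10.000²·sin(360°/8) = 282.84 mm²); Taking the union: the regions partially overlap — summed areas 846.36 mm² minus the doubly-counted overlap 334.70 mm² gives 511.66 mm² — area = 511.66 mm². So its area = 511.66 mm². Layer 123 (z = 29.52): the cylinder is not intersected at this z (z outside [0, 9.5]); the cube at (-3.5, -1) is present — its section is the full 25.5×15 rectangle (area 382.50 mm²); the cylinder at (3.5, 2) does not reach this height (z outside [6, 24.5]); Taking the union: only the 25.5×15 cube at (-3.5, -1) is present, so the union is just that shape — area = 382.50 mm². So its area = 382.50 mm². Layer 28 is larger (511.66 vs 382.50 mm²).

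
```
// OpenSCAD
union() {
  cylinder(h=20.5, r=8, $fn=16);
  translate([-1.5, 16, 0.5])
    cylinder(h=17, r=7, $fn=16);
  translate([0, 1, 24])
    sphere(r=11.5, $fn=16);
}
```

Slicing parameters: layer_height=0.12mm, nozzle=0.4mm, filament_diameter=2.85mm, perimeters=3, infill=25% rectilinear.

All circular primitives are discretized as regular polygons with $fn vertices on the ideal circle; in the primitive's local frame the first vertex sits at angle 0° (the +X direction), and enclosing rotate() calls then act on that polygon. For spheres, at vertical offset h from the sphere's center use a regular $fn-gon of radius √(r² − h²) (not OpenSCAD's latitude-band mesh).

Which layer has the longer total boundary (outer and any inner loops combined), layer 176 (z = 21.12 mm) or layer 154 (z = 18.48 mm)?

Layer 176 (z = 21.12): the cylinder is not intersected at this z (z outside [0, 20.5]); the cylinder at (-1.5, 16) is not intersected at this z (z outside [0.5, 17.5]); the sphere at (0, 1): section is a regular 16-gon, circumradius = √(r²−h²) = √(11.5²−2.88²) = 11.134 (perimeter = 2·16·11.134·sin(180°/16) = 69.51 mm); Taking the union: only the r=11.5 sphere at (0, 1) is present, so the union is just that shape — boundary = 69.51 mm. So its perimeter = 69.51 mm. Layer 154 (z = 18.48): the cylinder: section is a regular 16-gon, circumradius r=8 (perimeter = 2·16·8.000·sin(180°/16) = 49.94 mm); the cylinder at (-1.5, 16) is not intersected at this z (z outside [0.5, 17.5]); the sphere at (0, 1): section is a regular 16-gon, circumradius = √(r²−h²) = √(11.5²−5.52²) = 10.089 (perimeter = 2·16·10.089·sin(180°/16) = 62.98 mm); Merging all regions: the r=8 cylinder lies entirely inside the r=11.5 sphere at (0, 1), so the union is just the r=11.5 sphere at (0, 1) — boundary = 62.98 mm. So its perimeter = 62.98 mm. Layer 176 is larger (69.51 vs 62.98 mm).

layer 176 (z = 21.12 mm)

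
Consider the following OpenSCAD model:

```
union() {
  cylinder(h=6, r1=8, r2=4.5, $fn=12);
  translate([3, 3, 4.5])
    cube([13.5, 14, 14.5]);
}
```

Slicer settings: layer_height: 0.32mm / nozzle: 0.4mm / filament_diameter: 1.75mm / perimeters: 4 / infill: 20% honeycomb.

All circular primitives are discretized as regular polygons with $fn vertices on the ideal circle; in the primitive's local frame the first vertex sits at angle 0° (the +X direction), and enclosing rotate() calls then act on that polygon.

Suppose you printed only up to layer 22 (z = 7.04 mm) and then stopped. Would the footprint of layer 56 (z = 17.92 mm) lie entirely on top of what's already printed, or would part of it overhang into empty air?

entirely on top

Compare the two slices. At z = 7.04: the cone is not intersected at this z (z outside [0, 6]); the 13.5×14 cube at (3, 3) contributes its full rectangle (area 189.00 mm²); Taking the union: only the 13.5×14 cube at (3, 3) is present, so the union is just that shape — area = 189.00 mm². At z = 17.92: the cone is not intersected at this z (z outside [0, 6]); the 13.5×14 cube at (3, 3) contributes its full rectangle (area 189.00 mm²); Merging all regions: only the 13.5×14 cube at (3, 3) is present, so the union is just that shape — area = 189.00 mm². Checking containment: the cross-section at z = 17.92 is a subset of the cross-section at z = 7.04.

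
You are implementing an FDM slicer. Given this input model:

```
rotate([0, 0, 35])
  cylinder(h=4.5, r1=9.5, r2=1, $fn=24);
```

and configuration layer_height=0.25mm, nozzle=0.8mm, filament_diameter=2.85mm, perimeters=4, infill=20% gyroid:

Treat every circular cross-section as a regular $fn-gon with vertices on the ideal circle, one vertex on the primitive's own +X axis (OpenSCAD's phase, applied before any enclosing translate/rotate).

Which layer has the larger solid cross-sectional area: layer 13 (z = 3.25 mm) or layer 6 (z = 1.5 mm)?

Layer 13 (z = 3.25): the cone: at t=0.722 of its height the radius interpolates to r₁+(r₂−r₁)t = 3.361, giving a regular 24-gon of that circumradius (area = (24/2)·3.361²·sin(360°/24) = 35.09 mm²); (rotated 35° about Z; rotation is an isometry so areas/perimeters/island counts are preserved). So its area = 35.09 mm². Layer 6 (z = 1.5): the cone contributes a regular 24-gon of circumradius 6.667 (interpolated between r1=9.5 and r2=1 at t=0.333) (area = (24/2)·6.667²·sin(360°/24) = 138.04 mm²); (rotated 35° about Z; rotation is an isometry so areas/perimeters/island counts are preserved). So its area = 138.04 mm². Layer 6 is larger (138.04 vs 35.09 mm²).

layer 6 (z = 1.5 mm)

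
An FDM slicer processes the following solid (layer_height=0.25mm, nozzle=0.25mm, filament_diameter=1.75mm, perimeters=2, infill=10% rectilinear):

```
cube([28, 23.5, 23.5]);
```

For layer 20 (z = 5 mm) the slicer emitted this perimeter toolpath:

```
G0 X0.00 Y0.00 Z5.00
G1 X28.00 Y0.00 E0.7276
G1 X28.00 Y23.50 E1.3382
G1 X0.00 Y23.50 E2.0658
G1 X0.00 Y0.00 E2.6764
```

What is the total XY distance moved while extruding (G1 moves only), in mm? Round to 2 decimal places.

103.00 mm

Sum the Euclidean lengths of each G1 segment: total = 103.00 mm.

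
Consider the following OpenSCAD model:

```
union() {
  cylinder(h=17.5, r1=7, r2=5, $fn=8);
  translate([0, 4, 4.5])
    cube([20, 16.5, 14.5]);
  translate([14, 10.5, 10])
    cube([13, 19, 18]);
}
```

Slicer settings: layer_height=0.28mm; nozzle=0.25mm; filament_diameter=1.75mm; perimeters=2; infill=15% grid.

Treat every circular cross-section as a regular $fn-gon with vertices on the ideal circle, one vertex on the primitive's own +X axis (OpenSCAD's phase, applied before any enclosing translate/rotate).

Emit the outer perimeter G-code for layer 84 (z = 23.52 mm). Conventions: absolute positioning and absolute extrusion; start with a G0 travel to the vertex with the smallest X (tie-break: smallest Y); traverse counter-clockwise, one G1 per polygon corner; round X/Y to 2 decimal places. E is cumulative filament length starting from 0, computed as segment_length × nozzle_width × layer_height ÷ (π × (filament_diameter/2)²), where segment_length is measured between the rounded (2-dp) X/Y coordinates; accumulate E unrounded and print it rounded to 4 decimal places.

G0 X14.00 Y10.50 Z23.52
G1 X27.00 Y10.50 E0.3783
G1 X27.00 Y29.50 E0.9313
G1 X14.00 Y29.50 E1.3096
G1 X14.00 Y10.50 E1.8626

At z = 23.52 mm: the cone is not intersected at this z (z outside [0, 17.5]); the cube at (0, 4) does not reach this height (z outside [4.5, 19]); the 13×19 cube at (14, 10.5) contributes its full rectangle; Merging all regions: only the 13×19 cube at (14, 10.5) is present, so the union is just that shape — 1 connected region. The outline is a single polygon with 4 vertices. Extrusion per mm of travel: 0.25 × 0.28 / (π × 0.875²) = 0.029103. Accumulating E over each segment gives final E = 1.8626.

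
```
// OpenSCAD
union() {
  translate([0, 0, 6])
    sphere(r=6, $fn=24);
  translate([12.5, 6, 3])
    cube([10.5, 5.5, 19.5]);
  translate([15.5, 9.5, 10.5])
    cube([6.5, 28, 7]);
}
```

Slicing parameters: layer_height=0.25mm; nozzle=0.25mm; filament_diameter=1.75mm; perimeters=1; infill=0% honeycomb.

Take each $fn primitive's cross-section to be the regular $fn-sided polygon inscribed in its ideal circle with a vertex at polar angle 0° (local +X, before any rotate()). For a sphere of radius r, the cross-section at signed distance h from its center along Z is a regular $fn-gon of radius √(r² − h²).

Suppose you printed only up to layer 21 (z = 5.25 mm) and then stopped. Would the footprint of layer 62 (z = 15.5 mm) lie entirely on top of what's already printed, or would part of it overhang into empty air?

Compare the two slices. At z = 5.25: the sphere: section is a regular 24-gon, circumradius = √(r²−h²) = √(6²−0.75²) = 5.953 (area = (24/2)·5.953²·sin(360°/24) = 110.06 mm²); the 10.5×5.5 cube at (12.5, 6) contributes its full rectangle (area 57.75 mm²); the cube at (15.5, 9.5) is absent (z outside [10.5, 17.5]); Merging all regions: the 2 present regions are separate (no shared area or edge), so areas and boundary lengths simply add and each stays a separate island — area = 167.81 mm². At z = 15.5: the sphere is not intersected at this z (|z−center|=9.500 > r=6); the cube at (12.5, 6) (footprint 10.5×5.5) is included at this height (area 57.75 mm²); the cube at (15.5, 9.5) is present — its section is the full 6.5×28 rectangle (area 182.00 mm²); Merging all regions: the regions partially overlap — summed areas 239.75 mm² minus the doubly-counted overlap 13.00 mm² gives 226.75 mm² — area = 226.75 mm². Checking containment: at z = 15.5 the cross-section extends beyond the z = 5.25 cross-section by about 169.00 mm².

part overhangs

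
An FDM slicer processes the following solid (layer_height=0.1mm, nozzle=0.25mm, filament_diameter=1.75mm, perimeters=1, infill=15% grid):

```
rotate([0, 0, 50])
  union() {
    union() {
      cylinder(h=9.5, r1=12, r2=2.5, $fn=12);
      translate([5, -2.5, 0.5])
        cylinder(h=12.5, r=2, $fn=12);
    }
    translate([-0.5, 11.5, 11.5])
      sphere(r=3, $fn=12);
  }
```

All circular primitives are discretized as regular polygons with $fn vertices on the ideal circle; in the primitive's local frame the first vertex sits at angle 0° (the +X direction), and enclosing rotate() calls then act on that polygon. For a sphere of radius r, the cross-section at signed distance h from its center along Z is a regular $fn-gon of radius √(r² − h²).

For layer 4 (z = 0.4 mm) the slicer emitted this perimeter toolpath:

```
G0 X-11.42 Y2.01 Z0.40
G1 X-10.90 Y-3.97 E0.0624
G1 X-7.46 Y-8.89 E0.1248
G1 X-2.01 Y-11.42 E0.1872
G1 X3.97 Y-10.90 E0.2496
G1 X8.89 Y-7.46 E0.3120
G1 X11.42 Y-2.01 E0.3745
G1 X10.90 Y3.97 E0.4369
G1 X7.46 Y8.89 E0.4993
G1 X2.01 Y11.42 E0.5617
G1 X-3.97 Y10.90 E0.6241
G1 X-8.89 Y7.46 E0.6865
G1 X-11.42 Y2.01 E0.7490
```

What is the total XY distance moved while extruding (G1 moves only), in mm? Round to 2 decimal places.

Sum the Euclidean lengths of each G1 segment: total = 72.06 mm.

72.06 mm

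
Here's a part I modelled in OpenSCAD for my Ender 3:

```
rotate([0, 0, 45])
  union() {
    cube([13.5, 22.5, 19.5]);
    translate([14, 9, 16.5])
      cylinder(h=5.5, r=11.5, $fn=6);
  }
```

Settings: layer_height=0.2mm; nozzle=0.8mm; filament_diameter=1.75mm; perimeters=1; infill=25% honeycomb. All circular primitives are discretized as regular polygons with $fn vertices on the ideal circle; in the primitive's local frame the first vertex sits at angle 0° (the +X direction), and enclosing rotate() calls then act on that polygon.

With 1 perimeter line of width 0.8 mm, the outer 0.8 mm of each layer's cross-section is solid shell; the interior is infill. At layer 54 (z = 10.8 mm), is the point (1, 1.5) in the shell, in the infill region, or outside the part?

At z = 10.8 mm: the 13.5×22.5 cube contributes its full rectangle; the cylinder at (14, 9) does not reach this height (z outside [16.5, 22]); Taking the union: only the 13.5×22.5 cube is present, so the union is just that shape — 1 connected region; (rotated 45° about Z; rotation is an isometry so areas/perimeters/island counts are preserved). Overall, the cross-section is a single solid region. Undo the 45° rotation: the query point maps to (1.768, 0.354) in the un-rotated model frame. The nearest boundary edge runs (0.00, 0.00)→(13.50, 0.00); distance from the point to it = 0.35 mm. The point is inside the cross-section, 0.35 mm from the nearest boundary — within the 0.8 mm shell band (1 × 0.8).

shell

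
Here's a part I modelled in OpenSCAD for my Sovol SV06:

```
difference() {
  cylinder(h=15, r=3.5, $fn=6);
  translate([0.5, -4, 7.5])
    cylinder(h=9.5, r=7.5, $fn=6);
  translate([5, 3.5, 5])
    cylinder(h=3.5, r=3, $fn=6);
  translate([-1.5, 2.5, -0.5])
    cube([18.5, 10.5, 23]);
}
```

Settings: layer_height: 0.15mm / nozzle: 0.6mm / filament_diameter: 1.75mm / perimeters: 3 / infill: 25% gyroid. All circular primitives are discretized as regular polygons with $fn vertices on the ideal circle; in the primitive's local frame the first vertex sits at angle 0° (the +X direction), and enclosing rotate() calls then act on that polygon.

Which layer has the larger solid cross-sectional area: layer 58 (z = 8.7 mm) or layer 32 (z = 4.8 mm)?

Layer 58 (z = 8.7): the r=3.5 cylinder contributes a regular 6-gon of circumradius 3.5 (area = (6/2)·3.500²·sin(360°/6) = 31.83 mm²); the r=7.5 cylinder at (0.5, -4) gives a regular 6-gon of circumradius 7.5 (constant along its height) (area = (6/2)·7.500²·sin(360°/6) = 146.14 mm²); the cylinder at (5, 3.5) is not intersected at this z (z outside [5, 8.5]); the cube at (-1.5, 2.5) (footprint 18.5×10.5) is included at this height (area 194.25 mm²); Taking the first minus the rest: starting from the r=3.5 cylinder (31.83 mm²), the r=7.5 cylinder at (0.5, -4) partially overlaps it — only the 29.78 mm² overlap (of its 146.14 mm²) is removed, clipping the outline; the 18.5×10.5 cube at (-1.5, 2.5) partially overlaps it — only the 1.81 mm² overlap (of its 194.25 mm²) is removed, clipping the outline — area = 0.23 mm². So its area = 0.23 mm². Layer 32 (z = 4.8): the r=3.5 cylinder contributes a regular 6-gon of circumradius 3.5 (area = (6/2)·3.500²·sin(360°/6) = 31.83 mm²); the cylinder at (0.5, -4) is absent (z outside [7.5, 17]); the cylinder at (5, 3.5) is absent (z outside [5, 8.5]); the cube at (-1.5, 2.5) (footprint 18.5×10.5) is included at this height (area 194.25 mm²); After the difference (first − rest): starting from the r=3.5 cylinder (31.83 mm²), the 18.5×10.5 cube at (-1.5, 2.5) partially overlaps it — only the 1.81 mm² overlap (of its 194.25 mm²) is removed, clipping the outline — area = 30.02 mm². So its area = 30.02 mm². Layer 32 is larger (30.02 vs 0.23 mm²).

layer 32 (z = 4.8 mm)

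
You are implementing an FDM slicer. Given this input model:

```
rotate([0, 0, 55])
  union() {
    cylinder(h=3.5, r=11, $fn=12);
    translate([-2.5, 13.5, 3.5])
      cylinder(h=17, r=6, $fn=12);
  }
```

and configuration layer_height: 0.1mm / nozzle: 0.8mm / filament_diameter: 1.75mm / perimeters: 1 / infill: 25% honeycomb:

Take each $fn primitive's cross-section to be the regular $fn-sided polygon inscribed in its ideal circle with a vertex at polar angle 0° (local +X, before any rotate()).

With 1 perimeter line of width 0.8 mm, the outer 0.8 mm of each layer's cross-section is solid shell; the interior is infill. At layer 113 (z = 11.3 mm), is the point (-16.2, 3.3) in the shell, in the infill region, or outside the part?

infill

At z = 11.3 mm: the cylinder is not intersected at this z (z outside [0, 3.5]); the r=6 cylinder at (-2.5, 13.5) contributes a regular 12-gon of circumradius 6; Taking the union: only the r=6 cylinder at (-2.5, 13.5) is present, so the union is just that shape — 1 connected region; (whole slice rotated 55° about Z — lengths, areas and connectivity unchanged). Overall, the cross-section is a single solid region. Undo the 55° rotation: the query point maps to (-6.589, 15.163) in the un-rotated model frame. The nearest boundary edge runs (-7.70, 16.50)→(-8.50, 13.50); distance from the point to it = 1.42 mm. The point is inside the cross-section and 1.42 mm from the nearest boundary — more than the 0.8 mm shell width (1 × 0.8), so it's in the infill interior.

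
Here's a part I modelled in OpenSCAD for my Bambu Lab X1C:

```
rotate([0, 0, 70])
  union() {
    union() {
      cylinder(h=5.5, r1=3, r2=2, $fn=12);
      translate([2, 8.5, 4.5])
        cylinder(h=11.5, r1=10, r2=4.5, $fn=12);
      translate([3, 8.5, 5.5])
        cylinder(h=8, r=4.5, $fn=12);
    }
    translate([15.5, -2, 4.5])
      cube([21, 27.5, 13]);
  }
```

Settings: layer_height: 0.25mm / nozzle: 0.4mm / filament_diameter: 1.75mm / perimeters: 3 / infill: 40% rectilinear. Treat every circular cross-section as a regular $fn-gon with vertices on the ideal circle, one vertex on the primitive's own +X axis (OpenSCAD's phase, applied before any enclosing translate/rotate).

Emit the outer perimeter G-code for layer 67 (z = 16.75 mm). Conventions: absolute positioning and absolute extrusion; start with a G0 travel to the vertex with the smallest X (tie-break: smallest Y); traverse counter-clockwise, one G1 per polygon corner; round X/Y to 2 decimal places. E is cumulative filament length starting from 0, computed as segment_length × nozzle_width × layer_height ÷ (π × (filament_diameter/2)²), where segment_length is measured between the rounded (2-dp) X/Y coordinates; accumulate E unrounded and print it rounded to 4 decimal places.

At z = 16.75 mm: the cone is not intersected at this z (z outside [0, 5.5]); the cone at (2, 8.5) is absent (z outside [4.5, 16]); the cylinder at (3, 8.5) is absent (z outside [5.5, 13.5]); Taking the union: nothing is present at this height; the cube at (15.5, -2) (footprint 21×27.5) is included at this height; Combining (union): only the 21×27.5 cube at (15.5, -2) is present, so the union is just that shape — 1 connected region; (rotated 70° about Z; rotation is an isometry so areas/perimeters/island counts are preserved). The outline is a single polygon with 4 vertices. Extrusion per mm of travel: 0.4 × 0.25 / (π × 0.875²) = 0.041575. Accumulating E over each segment gives final E = 4.0325.

G0 X-18.66 Y23.29 Z16.75
G1 X7.18 Y13.88 E1.1433
G1 X14.36 Y33.61 E2.0162
G1 X-11.48 Y43.02 E3.1595
G1 X-18.66 Y23.29 E4.0325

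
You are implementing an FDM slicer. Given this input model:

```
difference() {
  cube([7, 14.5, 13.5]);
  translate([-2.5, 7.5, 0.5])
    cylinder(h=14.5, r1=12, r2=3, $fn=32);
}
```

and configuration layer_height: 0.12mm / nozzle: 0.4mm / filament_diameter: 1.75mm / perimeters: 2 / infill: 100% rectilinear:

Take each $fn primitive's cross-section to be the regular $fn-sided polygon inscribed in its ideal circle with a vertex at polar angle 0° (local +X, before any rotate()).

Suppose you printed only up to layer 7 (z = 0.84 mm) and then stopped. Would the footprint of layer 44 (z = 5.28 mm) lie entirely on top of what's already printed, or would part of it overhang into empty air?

part overhangs

Compare the two slices. At z = 0.84: the cube (footprint 7×14.5) is included at this height (area 101.50 mm²); the cone at (-2.5, 7.5): at t=0.023 of its height the radius interpolates to r₁+(r₂−r₁)t = 11.789, giving a regular 32-gon of that circumradius (area = (32/2)·11.789²·sin(360°/32) = 433.82 mm²); Taking the first minus the rest: starting from the 7×14.5 cube (101.50 mm²), the cone at (-2.5, 7.5) partially overlaps it — only the 101.36 mm² overlap (of its 433.82 mm²) is removed, clipping the outline — area = 0.14 mm². At z = 5.28: the cube is present — its section is the full 7×14.5 rectangle (area 101.50 mm²); the cone at (-2.5, 7.5): at t=0.330 of its height the radius interpolates to r₁+(r₂−r₁)t = 9.033, giving a regular 32-gon of that circumradius (area = (32/2)·9.033²·sin(360°/32) = 254.70 mm²); Subtracting the remaining from the first: starting from the 7×14.5 cube (101.50 mm²), the cone at (-2.5, 7.5) partially overlaps it — only the 78.26 mm² overlap (of its 254.70 mm²) is removed, clipping the outline — area = 23.24 mm². Checking containment: at z = 5.28 the cross-section extends beyond the z = 0.84 cross-section by about 23.10 mm².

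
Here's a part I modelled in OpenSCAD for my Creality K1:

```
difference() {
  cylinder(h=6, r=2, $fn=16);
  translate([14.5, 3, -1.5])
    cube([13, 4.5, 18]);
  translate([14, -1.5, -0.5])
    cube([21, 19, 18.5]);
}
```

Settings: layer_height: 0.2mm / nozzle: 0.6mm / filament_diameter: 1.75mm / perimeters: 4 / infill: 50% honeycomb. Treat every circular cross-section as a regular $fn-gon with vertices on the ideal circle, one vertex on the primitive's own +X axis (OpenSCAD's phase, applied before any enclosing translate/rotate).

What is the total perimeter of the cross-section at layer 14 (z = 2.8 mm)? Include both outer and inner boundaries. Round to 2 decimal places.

At z = 2.8 mm: the r=2 cylinder gives a regular 16-gon of circumradius 2 (constant along its height) (perimeter = 2·16·2.000·sin(180°/16) = 12.49 mm); the cube at (14.5, 3) is present — its section is the full 13×4.5 rectangle (perimeter 35.00 mm); the 21×19 cube at (14, -1.5) contributes its full rectangle (perimeter 80.00 mm); Subtracting the remaining from the first: starting from the r=2 cylinder, the 13×4.5 cube at (14.5, 3) misses the remaining region (no effect); the 21×19 cube at (14, -1.5) misses the remaining region (no effect) — boundary = 12.49 mm. Overall, the cross-section is a single solid region. Total boundary length (outer) = 12.49 mm.

12.49 mm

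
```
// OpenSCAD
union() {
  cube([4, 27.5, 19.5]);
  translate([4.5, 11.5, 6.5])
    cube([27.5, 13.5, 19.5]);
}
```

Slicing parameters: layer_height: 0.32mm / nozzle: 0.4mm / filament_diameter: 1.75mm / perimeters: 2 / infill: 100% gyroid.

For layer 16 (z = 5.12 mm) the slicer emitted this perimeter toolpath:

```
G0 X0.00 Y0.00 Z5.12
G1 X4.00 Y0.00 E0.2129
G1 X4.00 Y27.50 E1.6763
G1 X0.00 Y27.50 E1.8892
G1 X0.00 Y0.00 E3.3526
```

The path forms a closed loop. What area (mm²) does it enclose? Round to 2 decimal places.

110.00 mm²

Apply the shoelace formula to the sequence of (X, Y) vertices; enclosed area = 110.00 mm².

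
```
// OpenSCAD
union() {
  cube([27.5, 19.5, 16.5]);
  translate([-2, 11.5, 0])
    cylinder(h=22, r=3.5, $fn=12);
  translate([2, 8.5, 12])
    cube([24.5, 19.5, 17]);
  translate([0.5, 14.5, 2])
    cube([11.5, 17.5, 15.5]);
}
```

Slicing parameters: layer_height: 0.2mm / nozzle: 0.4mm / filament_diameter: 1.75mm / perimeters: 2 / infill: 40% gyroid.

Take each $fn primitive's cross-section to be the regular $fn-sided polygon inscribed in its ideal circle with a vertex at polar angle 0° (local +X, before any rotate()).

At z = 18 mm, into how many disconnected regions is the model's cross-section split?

At z = 18 mm: the cube is not intersected at this z (z outside [0, 16.5]); the r=3.5 cylinder at (-2, 11.5) gives a regular 12-gon of circumradius 3.5 (constant along its height); the 24.5×19.5 cube at (2, 8.5) contributes its full rectangle; the cube at (0.5, 14.5) does not reach this height (z outside [2, 17.5]); Merging all regions: the 2 present regions are separate (no shared area or edge), so areas and boundary lengths simply add and each stays a separate island — 2 connected regions. The result has 2 disconnected regions.

2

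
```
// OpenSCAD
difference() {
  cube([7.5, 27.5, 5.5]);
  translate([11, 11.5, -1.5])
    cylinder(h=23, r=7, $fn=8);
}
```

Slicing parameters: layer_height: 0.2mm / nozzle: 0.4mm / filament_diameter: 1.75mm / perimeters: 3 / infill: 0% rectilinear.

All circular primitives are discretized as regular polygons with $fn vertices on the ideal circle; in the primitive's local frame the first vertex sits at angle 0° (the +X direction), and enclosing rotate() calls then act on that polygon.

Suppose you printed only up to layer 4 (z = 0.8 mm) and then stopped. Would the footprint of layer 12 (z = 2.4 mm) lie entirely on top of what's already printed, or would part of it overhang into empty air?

Compare the two slices. At z = 0.8: the cube is present — its section is the full 7.5×27.5 rectangle (area 206.25 mm²); the r=7 cylinder at (11, 11.5) gives a regular 8-gon of circumradius 7 (constant along its height) (area = (8/2)·7.000²·sin(360°/8) = 138.59 mm²); After the difference (first − rest): starting from the 7.5×27.5 cube (206.25 mm²), the r=7 cylinder at (11, 11.5) partially overlaps it — only the 25.37 mm² overlap (of its 138.59 mm²) is removed, clipping the outline — area = 180.88 mm². At z = 2.4: the 7.5×27.5 cube contributes its full rectangle (area 206.25 mm²); the r=7 cylinder at (11, 11.5) contributes a regular 8-gon of circumradius 7 (area = (8/2)·7.000²·sin(360°/8) = 138.59 mm²); Subtracting the remaining from the first: starting from the 7.5×27.5 cube (206.25 mm²), the r=7 cylinder at (11, 11.5) partially overlaps it — only the 25.37 mm² overlap (of its 138.59 mm²) is removed, clipping the outline — area = 180.88 mm². Checking containment: the cross-section at z = 2.4 is a subset of the cross-section at z = 0.8.

entirely on top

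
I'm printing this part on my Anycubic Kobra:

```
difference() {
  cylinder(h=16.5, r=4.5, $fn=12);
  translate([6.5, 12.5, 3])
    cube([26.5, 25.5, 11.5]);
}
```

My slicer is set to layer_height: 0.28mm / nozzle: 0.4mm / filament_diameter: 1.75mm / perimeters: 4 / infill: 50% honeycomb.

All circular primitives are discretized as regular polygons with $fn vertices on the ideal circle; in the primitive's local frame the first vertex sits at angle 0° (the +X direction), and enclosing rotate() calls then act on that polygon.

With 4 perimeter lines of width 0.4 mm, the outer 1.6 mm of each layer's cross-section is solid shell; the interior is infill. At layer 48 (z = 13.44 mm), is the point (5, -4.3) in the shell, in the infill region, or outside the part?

At z = 13.44 mm: the cylinder: section is a regular 12-gon, circumradius r=4.5; the cube at (6.5, 12.5) (footprint 26.5×25.5) is included at this height; After the difference (first − rest): starting from the r=4.5 cylinder, the 26.5×25.5 cube at (6.5, 12.5) misses the remaining region (no effect) — 1 connected region. Overall, the cross-section is a single solid region. The nearest boundary edge runs (3.90, -2.25)→(2.25, -3.90); distance from the point to it = 2.23 mm. The point is not inside any of the regions above, so it lies outside the cross-section (2.23 mm from the nearest boundary).

outside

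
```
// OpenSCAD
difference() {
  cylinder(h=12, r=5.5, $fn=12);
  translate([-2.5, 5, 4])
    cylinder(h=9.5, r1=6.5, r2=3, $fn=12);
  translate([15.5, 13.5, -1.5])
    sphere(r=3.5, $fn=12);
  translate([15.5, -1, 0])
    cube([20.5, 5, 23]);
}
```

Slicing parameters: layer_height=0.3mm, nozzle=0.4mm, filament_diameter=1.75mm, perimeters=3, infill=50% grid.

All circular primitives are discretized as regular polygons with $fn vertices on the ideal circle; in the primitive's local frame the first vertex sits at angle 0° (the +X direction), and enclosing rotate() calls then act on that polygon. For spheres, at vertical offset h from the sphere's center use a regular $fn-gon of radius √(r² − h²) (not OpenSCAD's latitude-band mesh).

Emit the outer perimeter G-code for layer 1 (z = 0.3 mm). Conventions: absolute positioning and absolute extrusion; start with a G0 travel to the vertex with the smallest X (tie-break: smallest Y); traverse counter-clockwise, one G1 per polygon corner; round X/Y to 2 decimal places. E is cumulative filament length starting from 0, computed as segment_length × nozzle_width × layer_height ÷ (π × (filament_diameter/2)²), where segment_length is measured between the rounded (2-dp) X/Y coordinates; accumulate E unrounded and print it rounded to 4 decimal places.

At z = 0.3 mm: the r=5.5 cylinder gives a regular 12-gon of circumradius 5.5 (constant along its height); the cone at (-2.5, 5) is absent (z outside [4, 13.5]); the r=3.5 sphere at (15.5, 13.5) contributes a regular 12-gon of circumradius √(3.5²−1.8²) = 3.002; the 20.5×5 cube at (15.5, -1) contributes its full rectangle; Subtracting the remaining from the first: starting from the r=5.5 cylinder, the r=3.5 sphere at (15.5, 13.5) misses the remaining region (no effect); the 20.5×5 cube at (15.5, -1) misses the remaining region (no effect) — 1 connected region. The outline is a single polygon with 12 vertices. Extrusion per mm of travel: 0.4 × 0.3 / (π × 0.875²) = 0.049890. Accumulating E over each segment gives final E = 1.7039.

G0 X-5.50 Y0.00 Z0.30
G1 X-4.76 Y-2.75 E0.1421
G1 X-2.75 Y-4.76 E0.2839
G1 X0.00 Y-5.50 E0.4260
G1 X2.75 Y-4.76 E0.5681
G1 X4.76 Y-2.75 E0.7099
G1 X5.50 Y0.00 E0.8519
G1 X4.76 Y2.75 E0.9940
G1 X2.75 Y4.76 E1.1358
G1 X0.00 Y5.50 E1.2779
G1 X-2.75 Y4.76 E1.4200
G1 X-4.76 Y2.75 E1.5618
G1 X-5.50 Y0.00 E1.7039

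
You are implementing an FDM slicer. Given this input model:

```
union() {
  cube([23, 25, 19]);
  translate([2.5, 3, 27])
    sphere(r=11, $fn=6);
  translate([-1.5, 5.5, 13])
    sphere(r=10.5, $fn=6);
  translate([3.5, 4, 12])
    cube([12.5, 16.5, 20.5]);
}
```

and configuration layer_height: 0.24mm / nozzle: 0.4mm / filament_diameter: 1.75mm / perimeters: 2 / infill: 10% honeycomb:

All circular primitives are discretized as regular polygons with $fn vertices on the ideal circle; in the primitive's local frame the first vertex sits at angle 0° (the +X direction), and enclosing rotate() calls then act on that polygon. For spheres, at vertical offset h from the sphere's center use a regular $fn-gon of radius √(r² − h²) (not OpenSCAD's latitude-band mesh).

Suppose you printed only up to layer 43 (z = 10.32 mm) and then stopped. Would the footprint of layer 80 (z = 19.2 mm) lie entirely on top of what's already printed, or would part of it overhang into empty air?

part overhangs

Compare the two slices. At z = 10.32: the cube is present — its section is the full 23×25 rectangle (area 575.00 mm²); the sphere at (2.5, 3) is not intersected at this z (|z−center|=16.680 > r=11); the r=10.5 sphere at (-1.5, 5.5) contributes a regular 6-gon of circumradius √(10.5²−2.68²) = 10.152 (area = (6/2)·10.152²·sin(360°/6) = 267.78 mm²); the cube at (3.5, 4) is not intersected at this z (z outside [12, 32.5]); Merging all regions: the regions partially overlap — summed areas 842.78 mm² minus the doubly-counted overlap 92.61 mm² gives 750.17 mm² — area = 750.17 mm². At z = 19.2: the cube is absent (z outside [0, 19]); the r=11 sphere at (2.5, 3) contributes a regular 6-gon of circumradius √(11²−7.8²) = 7.756 (area = (6/2)·7.756²·sin(360°/6) = 156.30 mm²); the r=10.5 sphere at (-1.5, 5.5) contributes a regular 6-gon of circumradius √(10.5²−6.2²) = 8.474 (area = (6/2)·8.474²·sin(360°/6) = 186.57 mm²); the cube at (3.5, 4) (footprint 12.5×16.5) is included at this height (area 206.25 mm²); Merging all regions: the regions partially overlap — summed areas 549.12 mm² minus the doubly-counted overlap 127.69 mm² gives 421.42 mm² — area = 421.42 mm². Checking containment: at z = 19.2 the cross-section extends beyond the z = 10.32 cross-section by about 13.43 mm².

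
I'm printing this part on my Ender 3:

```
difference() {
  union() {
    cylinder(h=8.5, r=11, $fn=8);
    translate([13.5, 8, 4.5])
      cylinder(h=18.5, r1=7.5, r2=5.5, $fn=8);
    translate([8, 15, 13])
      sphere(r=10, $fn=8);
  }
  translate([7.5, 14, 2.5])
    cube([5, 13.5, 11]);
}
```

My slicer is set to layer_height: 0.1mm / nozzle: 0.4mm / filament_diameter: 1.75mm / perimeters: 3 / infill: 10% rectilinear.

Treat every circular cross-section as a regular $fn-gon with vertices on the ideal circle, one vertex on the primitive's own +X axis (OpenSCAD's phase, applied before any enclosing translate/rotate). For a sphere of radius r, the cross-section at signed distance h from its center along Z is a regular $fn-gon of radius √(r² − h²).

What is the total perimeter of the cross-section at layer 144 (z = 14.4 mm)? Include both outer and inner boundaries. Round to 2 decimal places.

At z = 14.4 mm: the cylinder is not intersected at this z (z outside [0, 8.5]); the cone at (13.5, 8) contributes a regular 8-gon of circumradius 6.430 (interpolated between r1=7.5 and r2=5.5 at t=0.535) (perimeter = 2·8·6.430·sin(180°/8) = 39.37 mm); the r=10 sphere at (8, 15) slices to a regular 8-gon of circumradius 9.902 (√(r²−h²) with h=1.4 from center) (perimeter = 2·8·9.902·sin(180°/8) = 60.63 mm); Merging all regions: the regions partially overlap (shared area 55.51 mm²), so the edge portions inside another operand are dropped and the merged outline is re-measured after clipping — boundary = 70.57 mm; the cube at (7.5, 14) does not reach this height (z outside [2.5, 13.5]); After the difference (first − rest): none of the subtracted shapes is present at this height, so that combined region is unchanged — boundary = 70.57 mm. Overall, the cross-section is a single solid region. Total boundary length (outer) = 70.57 mm.

70.57 mm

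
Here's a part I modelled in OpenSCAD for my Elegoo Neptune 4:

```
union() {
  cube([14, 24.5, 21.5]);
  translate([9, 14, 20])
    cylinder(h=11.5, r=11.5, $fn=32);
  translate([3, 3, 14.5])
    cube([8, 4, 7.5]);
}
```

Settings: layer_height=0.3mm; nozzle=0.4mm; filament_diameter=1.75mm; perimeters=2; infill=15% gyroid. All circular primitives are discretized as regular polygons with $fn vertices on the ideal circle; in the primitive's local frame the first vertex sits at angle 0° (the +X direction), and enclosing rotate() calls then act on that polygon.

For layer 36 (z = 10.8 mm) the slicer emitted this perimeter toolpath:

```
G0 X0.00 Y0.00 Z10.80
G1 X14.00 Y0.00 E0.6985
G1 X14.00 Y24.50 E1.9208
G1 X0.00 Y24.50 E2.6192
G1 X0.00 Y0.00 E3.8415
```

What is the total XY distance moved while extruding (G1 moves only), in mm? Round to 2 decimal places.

77.00 mm

Sum the Euclidean lengths of each G1 segment: total = 77.00 mm.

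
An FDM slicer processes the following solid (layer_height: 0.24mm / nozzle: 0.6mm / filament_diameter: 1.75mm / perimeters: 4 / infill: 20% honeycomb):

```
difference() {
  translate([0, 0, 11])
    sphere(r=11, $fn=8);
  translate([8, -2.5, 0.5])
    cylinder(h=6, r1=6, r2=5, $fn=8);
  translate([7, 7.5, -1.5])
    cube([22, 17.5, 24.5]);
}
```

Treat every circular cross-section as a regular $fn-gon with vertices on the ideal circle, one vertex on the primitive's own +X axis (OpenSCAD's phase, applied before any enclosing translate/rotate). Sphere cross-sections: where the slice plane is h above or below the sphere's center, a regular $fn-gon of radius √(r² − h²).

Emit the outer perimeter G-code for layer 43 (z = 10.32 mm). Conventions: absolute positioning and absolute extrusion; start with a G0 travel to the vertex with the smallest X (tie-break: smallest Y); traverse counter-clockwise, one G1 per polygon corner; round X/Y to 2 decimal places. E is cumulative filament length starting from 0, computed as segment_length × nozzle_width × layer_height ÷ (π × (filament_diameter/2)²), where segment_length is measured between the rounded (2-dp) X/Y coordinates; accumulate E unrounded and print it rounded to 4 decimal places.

G0 X-10.98 Y0.00 Z10.32
G1 X-7.76 Y-7.76 E0.5030
G1 X0.00 Y-10.98 E1.0060
G1 X7.76 Y-7.76 E1.5090
G1 X10.98 Y0.00 E2.0119
G1 X7.87 Y7.50 E2.4980
G1 X7.00 Y7.50 E2.5501
G1 X7.00 Y8.08 E2.5848
G1 X0.00 Y10.98 E3.0385
G1 X-7.76 Y7.76 E3.5414
G1 X-10.98 Y0.00 E4.0444

At z = 10.32 mm: the r=11 sphere contributes a regular 8-gon of circumradius √(11²−0.68²) = 10.979; the cone at (8, -2.5) is absent (z outside [0.5, 6.5]); the cube at (7, 7.5) is present — its section is the full 22×17.5 rectangle; Subtracting the remaining from the first: starting from the r=11 sphere, the 22×17.5 cube at (7, 7.5) partially overlaps it — only the 0.34 mm² overlap (of its 385.00 mm²) is removed, clipping the outline — 1 connected region. The outline is a single polygon with 10 vertices. Extrusion per mm of travel: 0.6 × 0.24 / (π × 0.875²) = 0.059868. Accumulating E over each segment gives final E = 4.0444.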